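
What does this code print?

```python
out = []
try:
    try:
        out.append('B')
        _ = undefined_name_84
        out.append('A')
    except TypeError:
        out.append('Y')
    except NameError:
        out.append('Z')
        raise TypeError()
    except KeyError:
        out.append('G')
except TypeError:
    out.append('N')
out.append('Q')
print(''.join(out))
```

Execution trace: 'B' (inner try body) → 'Z' (inner except NameError) → 'N' (outer except TypeError) → 'Q' (after the try/except). Output: BZNQ

Answer: BZNQ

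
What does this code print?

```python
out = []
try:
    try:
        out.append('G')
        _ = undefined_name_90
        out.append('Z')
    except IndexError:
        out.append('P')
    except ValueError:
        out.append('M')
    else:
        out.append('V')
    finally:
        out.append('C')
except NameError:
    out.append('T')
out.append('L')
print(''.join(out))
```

Execution trace: 'G' (try body) → 'C' (finally) → 'T' (outer except NameError) → 'L' (after the try/except). Output: GCTL

Answer: GCTL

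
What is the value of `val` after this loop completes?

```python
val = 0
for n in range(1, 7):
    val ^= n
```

XOR of 1 to 6
`val` takes the values: 0 → 1 → 3 → 0 → 4 → 1 → 7

Answer: 7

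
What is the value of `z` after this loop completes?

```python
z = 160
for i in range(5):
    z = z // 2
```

Halve 5 times: 160 // 2^5 = 5
`z` takes the values: 160 → 80 → 40 → 20 → 10 → 5

Answer: 5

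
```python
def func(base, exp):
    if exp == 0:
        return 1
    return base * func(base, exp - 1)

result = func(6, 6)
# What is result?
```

func(6, 6) = 6 * 6 * 6 * 6 * 6 * 6 = 46656

Answer: 46656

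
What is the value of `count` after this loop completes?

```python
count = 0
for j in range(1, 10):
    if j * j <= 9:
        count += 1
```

Count numbers where j² ≤ 9
`count` takes the values: 0 → 1 → 2 → 3

Answer: 3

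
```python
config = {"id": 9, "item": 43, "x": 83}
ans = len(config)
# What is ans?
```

Trace:
`config = {"id": 9, "item": 43, "x": 83}` → config = {'id': 9, 'item': 43, 'x': 83}
`ans = len(config)` → ans = 3
So ans = 3

Answer: 3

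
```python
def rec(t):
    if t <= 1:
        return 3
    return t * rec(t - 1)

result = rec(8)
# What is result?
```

rec(8) = 8 * 7 * 6 * 5 * 4 * 3 * 2 * 3 = 120960

Answer: 120960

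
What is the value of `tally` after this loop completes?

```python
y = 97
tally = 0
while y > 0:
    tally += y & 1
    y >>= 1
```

Count set bits in 97 (binary: 0b1100001)
`tally` takes the values: 0 → 1 → 2 → 3

Answer: 3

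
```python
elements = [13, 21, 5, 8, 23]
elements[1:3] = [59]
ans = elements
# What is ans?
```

Trace:
`elements = [13, 21, 5, 8, 23]` → elements = [13, 21, 5, 8, 23]
`elements[1:3] = [59]` → elements = [13, 59, 8, 23]
`ans = elements` → ans = [13, 59, 8, 23]
So ans = [13, 59, 8, 23]

Answer: [13, 59, 8, 23]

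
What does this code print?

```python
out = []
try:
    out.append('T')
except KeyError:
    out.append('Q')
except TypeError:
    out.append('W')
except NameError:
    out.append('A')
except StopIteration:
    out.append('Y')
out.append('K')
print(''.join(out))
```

Execution trace: 'T' (try body, no exception) → 'K' (after the try/except). Output: TK

Answer: TK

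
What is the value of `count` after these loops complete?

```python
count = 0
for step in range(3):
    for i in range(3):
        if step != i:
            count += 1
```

3² - 3 (exclude diagonal)
`count` takes the values: 0 → 1 → 2 → 3 → 4 → 5 → 6

Answer: 6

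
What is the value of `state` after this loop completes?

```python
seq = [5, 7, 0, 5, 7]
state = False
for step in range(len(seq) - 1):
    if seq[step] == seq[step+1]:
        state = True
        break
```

Check consecutive duplicates in [5, 7, 0, 5, 7]
`state` takes the values: False

Answer: False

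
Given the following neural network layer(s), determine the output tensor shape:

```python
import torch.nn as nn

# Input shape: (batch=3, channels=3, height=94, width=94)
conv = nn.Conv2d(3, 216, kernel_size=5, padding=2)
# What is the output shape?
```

Input: (3, 3, 94, 94) -> Output: (3, 216, 94, 94)

Answer: (3, 216, 94, 94)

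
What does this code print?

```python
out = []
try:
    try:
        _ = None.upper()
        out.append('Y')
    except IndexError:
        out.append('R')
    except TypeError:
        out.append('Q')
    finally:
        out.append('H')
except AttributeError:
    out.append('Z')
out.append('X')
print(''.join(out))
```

Execution trace: 'H' (finally) → 'Z' (outer except AttributeError) → 'X' (after the try/except). Output: HZX

Answer: HZX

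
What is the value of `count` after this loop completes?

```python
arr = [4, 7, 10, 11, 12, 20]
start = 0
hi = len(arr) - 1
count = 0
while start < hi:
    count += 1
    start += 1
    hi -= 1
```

Iterations until pointers meet (list length 6)
`count` takes the values: 0 → 1 → 2 → 3

Answer: 3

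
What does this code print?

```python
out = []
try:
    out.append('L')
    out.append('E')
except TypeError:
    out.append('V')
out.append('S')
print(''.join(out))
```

Execution trace: 'L' (try body) → 'E' (try body, no exception) → 'S' (after the try/except). Output: LES

Answer: LES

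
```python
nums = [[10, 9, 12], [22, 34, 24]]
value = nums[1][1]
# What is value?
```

Trace:
`nums = [[10, 9, 12], [22, 34, 24]]` → nums = [[10, 9, 12], [22, 34, 24]]
`value = nums[1][1]` → value = 34
So value = 34

Answer: 34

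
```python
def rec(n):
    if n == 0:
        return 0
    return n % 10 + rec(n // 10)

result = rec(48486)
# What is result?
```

Sum of digits of 48486: 6 + 8 + 4 + 8 + 4 = 30

Answer: 30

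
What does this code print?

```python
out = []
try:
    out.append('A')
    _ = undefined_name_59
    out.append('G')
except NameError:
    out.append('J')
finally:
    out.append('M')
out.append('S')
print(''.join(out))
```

Execution trace: 'A' (try body) → 'J' (except NameError) → 'M' (finally) → 'S' (after the try/except). Output: AJMS

Answer: AJMS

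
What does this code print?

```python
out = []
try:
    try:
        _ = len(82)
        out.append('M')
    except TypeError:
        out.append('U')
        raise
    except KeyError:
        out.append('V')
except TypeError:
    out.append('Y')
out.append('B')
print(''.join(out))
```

Execution trace: 'U' (inner except TypeError) → 'Y' (outer except TypeError) → 'B' (after the try/except). Output: UYB

Answer: UYB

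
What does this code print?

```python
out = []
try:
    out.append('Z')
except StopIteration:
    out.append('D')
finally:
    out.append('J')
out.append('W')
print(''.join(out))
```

Execution trace: 'Z' (try body, no exception) → 'J' (finally) → 'W' (after the try/except). Output: ZJW

Answer: ZJW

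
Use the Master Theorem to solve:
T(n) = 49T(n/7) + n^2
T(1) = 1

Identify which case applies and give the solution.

a=49, b=7, f(n)=n^2. log_7(49) = 2. Since c=2 = 2, Case 2 applies: T(n) = Θ(n^log_b(a) · log n) = O(n^2 log n).

Answer: O(n^2 log n) - Case 2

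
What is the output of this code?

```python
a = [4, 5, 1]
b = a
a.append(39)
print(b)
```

Key concept: basic list aliasing.
Step by step:
`a = [4, 5, 1]` → a = [4, 5, 1]
`b = a` → b = [4, 5, 1] (same object as a)
`a.append(39)` → a = [4, 5, 1, 39] (same object as b); b = [4, 5, 1, 39] (same object as a)
`print(b)` → prints [4, 5, 1, 39]

Answer: [4, 5, 1, 39]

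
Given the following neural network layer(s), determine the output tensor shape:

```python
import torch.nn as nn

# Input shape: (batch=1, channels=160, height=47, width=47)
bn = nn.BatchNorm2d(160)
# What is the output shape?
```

Input: (1, 160, 47, 47) -> Output: (1, 160, 47, 47)

Answer: (1, 160, 47, 47)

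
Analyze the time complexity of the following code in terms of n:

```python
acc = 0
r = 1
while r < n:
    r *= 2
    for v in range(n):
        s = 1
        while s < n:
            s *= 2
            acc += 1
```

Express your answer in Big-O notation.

Each loop level contributes: log n × n × log n. Multiplying the contributions gives O(n log² n).

Answer: O(n log² n)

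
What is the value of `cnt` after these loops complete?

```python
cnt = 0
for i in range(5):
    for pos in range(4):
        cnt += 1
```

5 * 4 = 20
`cnt` takes the values: 0 → 1 → 2 → 3 → 4 → 5 → 6 → 7 → 8 → 9 → 10 → 11 → 12 → 13 → 14 → 15 → 16 → 17 → 18 → 19 → 20

Answer: 20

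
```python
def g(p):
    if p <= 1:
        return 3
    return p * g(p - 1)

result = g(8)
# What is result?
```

g(8) = 8 * 7 * 6 * 5 * 4 * 3 * 2 * 3 = 120960

Answer: 120960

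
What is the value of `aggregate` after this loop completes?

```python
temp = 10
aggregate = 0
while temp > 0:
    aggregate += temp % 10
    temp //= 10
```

Sum digits of 10
`aggregate` takes the values: 0 → 1

Answer: 1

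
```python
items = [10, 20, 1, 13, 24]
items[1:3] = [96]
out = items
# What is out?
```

Trace:
`items = [10, 20, 1, 13, 24]` → items = [10, 20, 1, 13, 24]
`items[1:3] = [96]` → items = [10, 96, 13, 24]
`out = items` → out = [10, 96, 13, 24]
So out = [10, 96, 13, 24]

Answer: [10, 96, 13, 24]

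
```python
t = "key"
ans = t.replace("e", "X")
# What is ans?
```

Trace:
`t = "key"` → t = 'key'
`ans = t.replace("e", "X")` → ans = 'kXy'
So ans = 'kXy'

Answer: 'kXy'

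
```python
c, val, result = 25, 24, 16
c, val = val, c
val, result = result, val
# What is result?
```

Trace:
`c, val, result = 25, 24, 16` → c = 25; val = 24; result = 16
`c, val = val, c` → c = 24; val = 25
`val, result = result, val` → val = 16; result = 25
So result = 25

Answer: 25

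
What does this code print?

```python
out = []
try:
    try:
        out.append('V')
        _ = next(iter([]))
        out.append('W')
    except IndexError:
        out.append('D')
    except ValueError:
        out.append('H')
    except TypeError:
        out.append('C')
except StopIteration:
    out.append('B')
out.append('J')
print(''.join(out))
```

Execution trace: 'V' (try body) → 'B' (outer except StopIteration) → 'J' (after the try/except). Output: VBJ

Answer: VBJ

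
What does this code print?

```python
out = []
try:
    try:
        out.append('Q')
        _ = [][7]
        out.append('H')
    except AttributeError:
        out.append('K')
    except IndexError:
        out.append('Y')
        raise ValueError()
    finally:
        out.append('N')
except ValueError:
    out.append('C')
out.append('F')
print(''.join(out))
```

Execution trace: 'Q' (inner try body) → 'Y' (inner except IndexError) → 'N' (inner finally) → 'C' (outer except ValueError) → 'F' (after the try/except). Output: QYNCF

Answer: QYNCF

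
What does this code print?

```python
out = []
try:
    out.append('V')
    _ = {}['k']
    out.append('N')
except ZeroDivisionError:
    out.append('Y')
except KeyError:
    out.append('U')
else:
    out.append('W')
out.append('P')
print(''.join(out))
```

Execution trace: 'V' (try body) → 'U' (except KeyError) → 'P' (after the try/except). Output: VUP

Answer: VUP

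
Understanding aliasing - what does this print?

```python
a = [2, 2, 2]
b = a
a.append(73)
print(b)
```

Key concept: basic list aliasing.
Step by step:
`a = [2, 2, 2]` → a = [2, 2, 2]
`b = a` → b = [2, 2, 2] (same object as a)
`a.append(73)` → a = [2, 2, 2, 73] (same object as b); b = [2, 2, 2, 73] (same object as a)
`print(b)` → prints [2, 2, 2, 73]

Answer: [2, 2, 2, 73]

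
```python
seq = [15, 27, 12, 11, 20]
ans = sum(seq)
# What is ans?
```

Trace:
`seq = [15, 27, 12, 11, 20]` → seq = [15, 27, 12, 11, 20]
`ans = sum(seq)` → ans = 85
So ans = 85

Answer: 85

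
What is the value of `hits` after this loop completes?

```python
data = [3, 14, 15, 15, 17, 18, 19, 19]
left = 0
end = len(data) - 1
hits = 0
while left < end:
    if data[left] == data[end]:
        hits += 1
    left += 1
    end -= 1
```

Count matching pairs from ends
`hits` takes the values: 0

Answer: 0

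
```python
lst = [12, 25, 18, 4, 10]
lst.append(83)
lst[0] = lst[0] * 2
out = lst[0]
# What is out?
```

Trace:
`lst = [12, 25, 18, 4, 10]` → lst = [12, 25, 18, 4, 10]
`lst.append(83)` → lst = [12, 25, 18, 4, 10, 83]
`lst[0] = lst[0] * 2` → lst = [24, 25, 18, 4, 10, 83]
`out = lst[0]` → out = 24
So out = 24

Answer: 24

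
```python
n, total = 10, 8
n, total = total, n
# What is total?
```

Trace:
`n, total = 10, 8` → n = 10; total = 8
`n, total = total, n` → n = 8; total = 10
So total = 10

Answer: 10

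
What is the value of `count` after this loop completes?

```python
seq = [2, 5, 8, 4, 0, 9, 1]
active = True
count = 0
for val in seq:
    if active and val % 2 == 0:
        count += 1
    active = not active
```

Count even values at even positions
`count` takes the values: 0 → 1 → 2 → 3

Answer: 3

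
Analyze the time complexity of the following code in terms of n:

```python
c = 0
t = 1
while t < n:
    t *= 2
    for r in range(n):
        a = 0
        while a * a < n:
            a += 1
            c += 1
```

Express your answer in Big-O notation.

Each loop level contributes: log n × n × √n. Multiplying the contributions gives O(n√n log n).

Answer: O(n√n log n)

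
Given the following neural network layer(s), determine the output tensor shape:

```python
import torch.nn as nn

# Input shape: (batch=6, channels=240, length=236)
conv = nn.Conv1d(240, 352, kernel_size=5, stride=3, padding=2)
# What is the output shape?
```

Input: (6, 240, 236) -> Output: (6, 352, 79)

Answer: (6, 352, 79)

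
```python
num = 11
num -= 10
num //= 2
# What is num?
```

Trace:
`num = 11` → num = 11
`num -= 10` → num = 1
`num //= 2` → num = 0
So num = 0

Answer: 0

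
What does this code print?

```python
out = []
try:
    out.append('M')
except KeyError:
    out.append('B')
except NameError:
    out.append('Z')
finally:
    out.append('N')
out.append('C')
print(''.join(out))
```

Execution trace: 'M' (try body, no exception) → 'N' (finally) → 'C' (after the try/except). Output: MNC

Answer: MNC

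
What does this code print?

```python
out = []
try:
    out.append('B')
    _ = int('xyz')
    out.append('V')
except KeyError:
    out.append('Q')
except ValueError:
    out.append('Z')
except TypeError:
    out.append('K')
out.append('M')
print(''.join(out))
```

Execution trace: 'B' (try body) → 'Z' (except ValueError) → 'M' (after the try/except). Output: BZM

Answer: BZM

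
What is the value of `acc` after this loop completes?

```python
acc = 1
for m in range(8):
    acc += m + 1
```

Start at 1, add 1 to 8 = 37
`acc` takes the values: 1 → 2 → 4 → 7 → 11 → 16 → 22 → 29 → 37

Answer: 37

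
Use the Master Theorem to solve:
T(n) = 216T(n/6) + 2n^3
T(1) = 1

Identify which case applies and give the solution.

a=216, b=6, f(n)=2n^3. log_6(216) = 3. Since c=3 = 3, Case 2 applies: T(n) = Θ(n^log_b(a) · log n) = O(n^3 log n).

Answer: O(n^3 log n) - Case 2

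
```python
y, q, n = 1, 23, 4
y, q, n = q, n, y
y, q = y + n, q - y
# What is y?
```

Trace:
`y, q, n = 1, 23, 4` → y = 1; q = 23; n = 4
`y, q, n = q, n, y` → y = 23; q = 4; n = 1
`y, q = y + n, q - y` → y = 24; q = -19
So y = 24

Answer: 24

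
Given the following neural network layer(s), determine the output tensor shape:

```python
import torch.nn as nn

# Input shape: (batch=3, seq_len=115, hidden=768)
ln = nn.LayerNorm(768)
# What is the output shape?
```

Input: (3, 115, 768) -> Output: (3, 115, 768)

Answer: (3, 115, 768)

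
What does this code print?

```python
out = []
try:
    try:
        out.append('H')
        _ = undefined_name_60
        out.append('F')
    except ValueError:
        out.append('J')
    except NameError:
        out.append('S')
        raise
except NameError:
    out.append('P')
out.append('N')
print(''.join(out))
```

Execution trace: 'H' (inner try body) → 'S' (inner except NameError) → 'P' (outer except NameError) → 'N' (after the try/except). Output: HSPN

Answer: HSPN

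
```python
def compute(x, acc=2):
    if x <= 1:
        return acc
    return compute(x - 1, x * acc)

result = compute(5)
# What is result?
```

Accumulator trace (n, acc): (5, 2) -> (4, 10) -> (3, 40) -> (2, 120) -> (1, 240) -> return 240

Answer: 240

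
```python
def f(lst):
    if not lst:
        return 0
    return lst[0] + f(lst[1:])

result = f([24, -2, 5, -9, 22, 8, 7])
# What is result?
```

24 + (-2) + 5 + (-9) + 22 + 8 + 7 + 0 = 55

Answer: 55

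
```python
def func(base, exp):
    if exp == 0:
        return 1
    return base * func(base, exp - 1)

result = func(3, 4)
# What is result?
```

func(3, 4) = 3 * 3 * 3 * 3 = 81

Answer: 81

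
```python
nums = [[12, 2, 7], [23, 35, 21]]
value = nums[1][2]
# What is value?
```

Trace:
`nums = [[12, 2, 7], [23, 35, 21]]` → nums = [[12, 2, 7], [23, 35, 21]]
`value = nums[1][2]` → value = 21
So value = 21

Answer: 21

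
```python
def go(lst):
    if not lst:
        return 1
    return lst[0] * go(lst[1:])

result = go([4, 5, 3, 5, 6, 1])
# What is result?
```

Product over [4, 5, 3, 5, 6, 1] = 4 * 5 * 3 * 5 * 6 * 1 = 1800

Answer: 1800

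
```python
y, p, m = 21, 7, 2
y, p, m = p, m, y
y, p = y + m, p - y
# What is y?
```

Trace:
`y, p, m = 21, 7, 2` → y = 21; p = 7; m = 2
`y, p, m = p, m, y` → y = 7; p = 2; m = 21
`y, p = y + m, p - y` → y = 28; p = -5
So y = 28

Answer: 28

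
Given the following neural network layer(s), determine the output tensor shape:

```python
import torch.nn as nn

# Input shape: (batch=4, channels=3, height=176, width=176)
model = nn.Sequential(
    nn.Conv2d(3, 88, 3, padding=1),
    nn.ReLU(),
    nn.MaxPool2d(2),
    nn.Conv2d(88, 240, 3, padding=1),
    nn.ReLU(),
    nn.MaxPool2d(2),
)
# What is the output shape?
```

Input: (4, 3, 176, 176) -> after first Conv2d: (4, 88, 176, 176) -> after first MaxPool2d: (4, 88, 88, 88) -> after second Conv2d: (4, 240, 88, 88) -> Output: (4, 240, 44, 44)

Answer: (4, 240, 44, 44)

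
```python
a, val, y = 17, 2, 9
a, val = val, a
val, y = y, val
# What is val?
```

Trace:
`a, val, y = 17, 2, 9` → a = 17; val = 2; y = 9
`a, val = val, a` → a = 2; val = 17
`val, y = y, val` → val = 9; y = 17
So val = 9

Answer: 9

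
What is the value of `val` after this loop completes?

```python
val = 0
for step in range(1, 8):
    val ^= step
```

XOR of 1 to 7
`val` takes the values: 0 → 1 → 3 → 0 → 4 → 1 → 7 → 0

Answer: 0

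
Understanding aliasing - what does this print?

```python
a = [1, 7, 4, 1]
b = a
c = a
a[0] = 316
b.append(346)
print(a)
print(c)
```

Key concept: multiple aliases.
Step by step:
`a = [1, 7, 4, 1]` → a = [1, 7, 4, 1]
`b = a` → b = [1, 7, 4, 1] (same object as a)
`c = a` → c = [1, 7, 4, 1] (same object as a, b)
`a[0] = 316` → a = [316, 7, 4, 1] (same object as b, c); b = [316, 7, 4, 1] (same object as a, c); c = [316, 7, 4, 1] (same object as a, b)
`b.append(346)` → a = [316, 7, 4, 1, 346] (same object as b, c); b = [316, 7, 4, 1, 346] (same object as a, c); c = [316, 7, 4, 1, 346] (same object as a, b)
`print(a)` → prints [316, 7, 4, 1, 346]
`print(c)` → prints [316, 7, 4, 1, 346]

Answer:
[316, 7, 4, 1, 346]
[316, 7, 4, 1, 346]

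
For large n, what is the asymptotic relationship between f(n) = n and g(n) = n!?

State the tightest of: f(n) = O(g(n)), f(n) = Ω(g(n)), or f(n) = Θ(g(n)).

n vs n!: f(n) = O(g(n)) but not Ω(g(n)) — n! grows strictly faster than n.

Answer: f(n) = O(g(n)) but not Ω(g(n)) — n! grows strictly faster than n.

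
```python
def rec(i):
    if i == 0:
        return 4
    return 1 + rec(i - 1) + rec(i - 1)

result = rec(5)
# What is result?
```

rec(i) = 1 + 2·rec(i-1), rec(0)=4. Closed form: (4+1)·2^5 - 1 = 159.

Answer: 159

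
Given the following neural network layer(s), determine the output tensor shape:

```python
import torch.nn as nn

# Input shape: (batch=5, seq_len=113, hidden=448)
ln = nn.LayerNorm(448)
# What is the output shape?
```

Input: (5, 113, 448) -> Output: (5, 113, 448)

Answer: (5, 113, 448)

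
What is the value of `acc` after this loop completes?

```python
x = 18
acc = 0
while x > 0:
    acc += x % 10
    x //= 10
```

Sum digits of 18
`acc` takes the values: 0 → 8 → 9

Answer: 9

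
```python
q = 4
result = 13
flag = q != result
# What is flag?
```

Trace:
`q = 4` → q = 4
`result = 13` → result = 13
`flag = q != result` → flag = True
So flag = True

Answer: True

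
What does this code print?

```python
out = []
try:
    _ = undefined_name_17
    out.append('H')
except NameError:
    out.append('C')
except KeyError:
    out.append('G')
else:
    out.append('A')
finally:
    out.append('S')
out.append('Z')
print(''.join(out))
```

Execution trace: 'C' (except NameError) → 'S' (finally) → 'Z' (after the try/except). Output: CSZ

Answer: CSZ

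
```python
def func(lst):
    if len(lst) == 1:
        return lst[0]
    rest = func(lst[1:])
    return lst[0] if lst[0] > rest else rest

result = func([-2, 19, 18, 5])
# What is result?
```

Recursive max over [-2, 19, 18, 5] = 19

Answer: 19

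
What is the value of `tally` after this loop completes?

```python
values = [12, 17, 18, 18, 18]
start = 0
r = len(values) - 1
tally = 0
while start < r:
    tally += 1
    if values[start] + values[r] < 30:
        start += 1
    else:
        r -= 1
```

Steps to find pair summing to 30
`tally` takes the values: 0 → 1 → 2 → 3 → 4

Answer: 4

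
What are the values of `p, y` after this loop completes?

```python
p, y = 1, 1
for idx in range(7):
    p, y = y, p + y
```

Fibonacci: after 7 iterations
`p, y` takes the values: (1, 1) → (1, 2) → (2, 3) → (3, 5) → (5, 8) → (8, 13) → (13, 21) → (21, 34)

Answer: 21, 34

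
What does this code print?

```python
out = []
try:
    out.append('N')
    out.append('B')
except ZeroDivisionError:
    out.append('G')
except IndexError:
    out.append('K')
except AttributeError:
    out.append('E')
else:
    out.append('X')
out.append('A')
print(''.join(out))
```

Execution trace: 'N' (try body) → 'B' (try body, no exception) → 'X' (else) → 'A' (after the try/except). Output: NBXA

Answer: NBXA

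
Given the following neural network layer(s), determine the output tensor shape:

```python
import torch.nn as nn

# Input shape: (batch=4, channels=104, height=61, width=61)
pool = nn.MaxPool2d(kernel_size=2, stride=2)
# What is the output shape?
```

Input: (4, 104, 61, 61) -> Output: (4, 104, 30, 30)

Answer: (4, 104, 30, 30)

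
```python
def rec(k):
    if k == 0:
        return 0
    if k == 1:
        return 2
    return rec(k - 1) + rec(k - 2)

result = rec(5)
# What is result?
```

Build up from base cases: rec(0)=0, rec(1)=2, rec(2)=2, rec(3)=4, rec(4)=6, rec(5)=10

Answer: 10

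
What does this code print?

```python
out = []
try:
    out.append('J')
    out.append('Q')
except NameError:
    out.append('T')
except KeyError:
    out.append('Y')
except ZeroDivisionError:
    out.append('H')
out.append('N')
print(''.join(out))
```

Execution trace: 'J' (try body) → 'Q' (try body, no exception) → 'N' (after the try/except). Output: JQN

Answer: JQN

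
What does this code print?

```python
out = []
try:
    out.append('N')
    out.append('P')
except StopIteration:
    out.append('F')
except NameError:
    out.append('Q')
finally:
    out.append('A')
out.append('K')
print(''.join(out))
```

Execution trace: 'N' (try body) → 'P' (try body, no exception) → 'A' (finally) → 'K' (after the try/except). Output: NPAK

Answer: NPAK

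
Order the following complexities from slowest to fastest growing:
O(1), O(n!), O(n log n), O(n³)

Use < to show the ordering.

Ordered by growth rate: O(1) < O(n log n) < O(n³) < O(n!)

Answer: O(1) < O(n log n) < O(n³) < O(n!)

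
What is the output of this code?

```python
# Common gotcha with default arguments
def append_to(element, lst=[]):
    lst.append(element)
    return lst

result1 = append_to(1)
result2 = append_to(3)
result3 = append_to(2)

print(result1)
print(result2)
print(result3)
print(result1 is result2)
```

Key concept: mutable default argument gotcha.
Step by step:
`result1 = append_to(1)` → result1 = [1]
`result2 = append_to(3)` → result1 = [1, 3] (same object as result2); result2 = [1, 3] (same object as result1)
`result3 = append_to(2)` → result1 = [1, 3, 2] (same object as result2, result3); result2 = [1, 3, 2] (same object as result1, result3); result3 = [1, 3, 2] (same object as result1, result2)
`print(result1)` → prints [1, 3, 2]
`print(result2)` → prints [1, 3, 2]
`print(result3)` → prints [1, 3, 2]
`print(result1 is result2)` → prints True

Answer:
[1, 3, 2]
[1, 3, 2]
[1, 3, 2]
True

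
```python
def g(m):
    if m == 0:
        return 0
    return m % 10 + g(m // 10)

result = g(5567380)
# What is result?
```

Sum of digits of 5567380: 0 + 8 + 3 + 7 + 6 + 5 + 5 = 34

Answer: 34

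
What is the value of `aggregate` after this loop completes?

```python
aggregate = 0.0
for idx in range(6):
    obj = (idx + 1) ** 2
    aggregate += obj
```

Sum of squared losses 1² + 2² + ... + 6²
`aggregate` takes the values: 0.0 → 1.0 → 5.0 → 14.0 → 30.0 → 55.0 → 91.0

Answer: 91.0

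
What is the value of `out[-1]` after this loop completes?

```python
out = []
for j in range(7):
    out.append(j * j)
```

Last element of squares 0 to 6
`out` takes the values: [] → [0] → [0, 1] → [0, 1, 4] → [0, 1, 4, 9] → [0, 1, 4, 9, 16] → [0, 1, 4, 9, 16, 25] → [0, 1, 4, 9, 16, 25, 36]
So `out[-1]` = 36

Answer: 36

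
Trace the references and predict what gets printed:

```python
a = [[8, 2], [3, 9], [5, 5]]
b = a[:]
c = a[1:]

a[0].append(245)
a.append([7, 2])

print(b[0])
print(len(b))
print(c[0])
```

Key concept: slice with nested mutation.
Step by step:
`a = [[8, 2], [3, 9], [5, 5]]` → a = [[8, 2], [3, 9], [5, 5]]
`b = a[:]` → b = [[8, 2], [3, 9], [5, 5]]
`c = a[1:]` → c = [[3, 9], [5, 5]]
`a[0].append(245)` → a = [[8, 2, 245], [3, 9], [5, 5]]; b = [[8, 2, 245], [3, 9], [5, 5]]
`a.append([7, 2])` → a = [[8, 2, 245], [3, 9], [5, 5], [7, 2]]
`print(b[0])` → prints [8, 2, 245]
`print(len(b))` → prints 3
`print(c[0])` → prints [3, 9]

Answer:
[8, 2, 245]
3
[3, 9]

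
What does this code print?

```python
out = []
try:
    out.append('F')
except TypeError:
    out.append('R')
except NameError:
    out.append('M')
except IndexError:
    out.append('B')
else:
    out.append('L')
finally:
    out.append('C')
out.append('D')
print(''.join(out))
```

Execution trace: 'F' (try body, no exception) → 'L' (else) → 'C' (finally) → 'D' (after the try/except). Output: FLCD

Answer: FLCD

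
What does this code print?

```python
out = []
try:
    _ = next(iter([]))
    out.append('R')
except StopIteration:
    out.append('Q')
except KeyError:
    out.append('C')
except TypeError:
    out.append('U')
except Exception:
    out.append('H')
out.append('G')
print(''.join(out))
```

Execution trace: 'Q' (except StopIteration) → 'G' (after the try/except). Output: QG

Answer: QG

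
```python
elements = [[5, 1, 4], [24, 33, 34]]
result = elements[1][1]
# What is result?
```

Trace:
`elements = [[5, 1, 4], [24, 33, 34]]` → elements = [[5, 1, 4], [24, 33, 34]]
`result = elements[1][1]` → result = 33
So result = 33

Answer: 33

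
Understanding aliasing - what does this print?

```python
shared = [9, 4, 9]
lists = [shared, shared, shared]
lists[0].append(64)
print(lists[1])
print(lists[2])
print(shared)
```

Key concept: list of same reference.
Step by step:
`shared = [9, 4, 9]` → shared = [9, 4, 9]
`lists = [shared, shared, shared]` → lists = [[9, 4, 9], [9, 4, 9], [9, 4, 9]]
`lists[0].append(64)` → shared = [9, 4, 9, 64]; lists = [[9, 4, 9, 64], [9, 4, 9, 64], [9, 4, 9, 64]]
`print(lists[1])` → prints [9, 4, 9, 64]
`print(lists[2])` → prints [9, 4, 9, 64]
`print(shared)` → prints [9, 4, 9, 64]

Answer:
[9, 4, 9, 64]
[9, 4, 9, 64]
[9, 4, 9, 64]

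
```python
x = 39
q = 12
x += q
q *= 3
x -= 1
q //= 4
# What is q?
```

Trace:
`x = 39` → x = 39
`q = 12` → q = 12
`x += q` → x = 51
`q *= 3` → q = 36
`x -= 1` → x = 50
`q //= 4` → q = 9
So q = 9

Answer: 9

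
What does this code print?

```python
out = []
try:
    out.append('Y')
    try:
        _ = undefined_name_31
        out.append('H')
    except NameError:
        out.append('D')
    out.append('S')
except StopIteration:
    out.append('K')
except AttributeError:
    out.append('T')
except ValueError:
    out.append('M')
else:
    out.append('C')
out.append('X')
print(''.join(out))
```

Execution trace: 'Y' (try body) → 'D' (inner except NameError) → 'S' (try body, no exception) → 'C' (else) → 'X' (after the try/except). Output: YDSCX

Answer: YDSCX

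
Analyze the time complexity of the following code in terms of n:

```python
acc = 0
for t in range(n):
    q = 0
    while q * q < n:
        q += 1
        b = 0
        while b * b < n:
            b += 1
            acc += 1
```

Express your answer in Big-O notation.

Each loop level contributes: n × √n × √n. Multiplying the contributions gives O(n^2).

Answer: O(n^2)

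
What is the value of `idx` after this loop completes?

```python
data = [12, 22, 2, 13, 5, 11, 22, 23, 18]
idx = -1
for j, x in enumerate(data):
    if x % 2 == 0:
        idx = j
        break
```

First even number index in [12, 22, 2, 13, 5, 11, 22, 23, 18]
`idx` takes the values: -1 → 0

Answer: 0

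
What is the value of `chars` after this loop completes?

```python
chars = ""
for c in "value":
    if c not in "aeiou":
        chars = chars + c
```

Remove vowels from 'value'
`chars` takes the values: "" → "v" → "vl"

Answer: "vl"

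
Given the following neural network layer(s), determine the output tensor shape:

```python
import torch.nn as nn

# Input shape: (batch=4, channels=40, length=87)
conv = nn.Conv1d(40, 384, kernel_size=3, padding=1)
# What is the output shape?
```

Input: (4, 40, 87) -> Output: (4, 384, 87)

Answer: (4, 384, 87)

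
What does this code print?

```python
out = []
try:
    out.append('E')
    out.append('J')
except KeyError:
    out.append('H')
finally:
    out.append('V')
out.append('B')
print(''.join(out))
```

Execution trace: 'E' (try body) → 'J' (try body, no exception) → 'V' (finally) → 'B' (after the try/except). Output: EJVB

Answer: EJVB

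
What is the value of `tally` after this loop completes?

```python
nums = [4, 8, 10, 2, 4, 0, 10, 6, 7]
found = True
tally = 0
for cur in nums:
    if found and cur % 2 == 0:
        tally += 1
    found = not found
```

Count even values at even positions
`tally` takes the values: 0 → 1 → 2 → 3 → 4

Answer: 4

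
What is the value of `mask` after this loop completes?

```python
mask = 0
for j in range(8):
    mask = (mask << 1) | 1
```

Build 8 consecutive 1-bits: 0b11111111
`mask` takes the values: 0 → 1 → 3 → 7 → 15 → 31 → 63 → 127 → 255

Answer: 255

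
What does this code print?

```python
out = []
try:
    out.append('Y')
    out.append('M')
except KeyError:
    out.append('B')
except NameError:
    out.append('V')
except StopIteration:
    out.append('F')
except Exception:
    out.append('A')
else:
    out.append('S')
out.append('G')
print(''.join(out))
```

Execution trace: 'Y' (try body) → 'M' (try body, no exception) → 'S' (else) → 'G' (after the try/except). Output: YMSG

Answer: YMSG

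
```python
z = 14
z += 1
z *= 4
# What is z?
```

Trace:
`z = 14` → z = 14
`z += 1` → z = 15
`z *= 4` → z = 60
So z = 60

Answer: 60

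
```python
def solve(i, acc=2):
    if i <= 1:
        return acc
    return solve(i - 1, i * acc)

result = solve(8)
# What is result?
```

Accumulator trace (n, acc): (8, 2) -> (7, 16) -> (6, 112) -> (5, 672) -> (4, 3360) -> (3, 13440) -> (2, 40320) -> (1, 80640) -> return 80640

Answer: 80640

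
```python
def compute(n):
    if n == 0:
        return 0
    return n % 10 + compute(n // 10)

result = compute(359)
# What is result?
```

Sum of digits of 359: 9 + 5 + 3 = 17

Answer: 17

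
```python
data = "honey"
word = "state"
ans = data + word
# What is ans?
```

Trace:
`data = "honey"` → data = 'honey'
`word = "state"` → word = 'state'
`ans = data + word` → ans = 'honeystate'
So ans = 'honeystate'

Answer: 'honeystate'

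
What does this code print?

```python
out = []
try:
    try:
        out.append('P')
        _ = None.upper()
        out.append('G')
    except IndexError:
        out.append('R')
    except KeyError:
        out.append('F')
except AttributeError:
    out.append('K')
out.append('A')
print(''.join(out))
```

Execution trace: 'P' (try body) → 'K' (outer except AttributeError) → 'A' (after the try/except). Output: PKA

Answer: PKA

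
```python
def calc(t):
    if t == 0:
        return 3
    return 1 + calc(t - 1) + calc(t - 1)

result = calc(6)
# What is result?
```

calc(t) = 1 + 2·calc(t-1), calc(0)=3. Closed form: (3+1)·2^6 - 1 = 255.

Answer: 255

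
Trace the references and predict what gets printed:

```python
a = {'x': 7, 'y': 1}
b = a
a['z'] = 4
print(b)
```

Key concept: dict aliasing.
Step by step:
`a = {'x': 7, 'y': 1}` → a = {'x': 7, 'y': 1}
`b = a` → b = {'x': 7, 'y': 1} (same object as a)
`a['z'] = 4` → a = {'x': 7, 'y': 1, 'z': 4} (same object as b); b = {'x': 7, 'y': 1, 'z': 4} (same object as a)
`print(b)` → prints {'x': 7, 'y': 1, 'z': 4}

Answer: {'x': 7, 'y': 1, 'z': 4}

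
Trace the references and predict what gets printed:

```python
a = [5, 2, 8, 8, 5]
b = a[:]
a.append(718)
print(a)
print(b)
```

Key concept: slice [:] creates copy.
Step by step:
`a = [5, 2, 8, 8, 5]` → a = [5, 2, 8, 8, 5]
`b = a[:]` → b = [5, 2, 8, 8, 5]
`a.append(718)` → a = [5, 2, 8, 8, 5, 718]
`print(a)` → prints [5, 2, 8, 8, 5, 718]
`print(b)` → prints [5, 2, 8, 8, 5]

Answer:
[5, 2, 8, 8, 5, 718]
[5, 2, 8, 8, 5]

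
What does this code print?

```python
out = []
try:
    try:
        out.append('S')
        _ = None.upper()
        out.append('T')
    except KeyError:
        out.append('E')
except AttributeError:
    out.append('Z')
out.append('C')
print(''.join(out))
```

Execution trace: 'S' (inner try body) → 'Z' (outer except AttributeError) → 'C' (after the try/except). Output: SZC

Answer: SZC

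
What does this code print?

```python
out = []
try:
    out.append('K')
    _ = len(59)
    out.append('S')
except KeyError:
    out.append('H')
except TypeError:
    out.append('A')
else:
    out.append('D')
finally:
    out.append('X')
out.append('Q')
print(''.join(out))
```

Execution trace: 'K' (try body) → 'A' (except TypeError) → 'X' (finally) → 'Q' (after the try/except). Output: KAXQ

Answer: KAXQ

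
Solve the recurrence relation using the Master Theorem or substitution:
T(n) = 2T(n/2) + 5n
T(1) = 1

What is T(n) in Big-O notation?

By Master Theorem: a=2, b=2, f(n)=5n. Since log_2(2) = 1 and f(n) = Θ(n^1), Case 2 applies. T(n) = O(n log n).

Answer: O(n log n)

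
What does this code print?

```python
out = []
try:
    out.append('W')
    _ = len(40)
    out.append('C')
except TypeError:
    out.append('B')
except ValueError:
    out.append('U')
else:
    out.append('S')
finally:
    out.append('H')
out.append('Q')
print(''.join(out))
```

Execution trace: 'W' (try body) → 'B' (except TypeError) → 'H' (finally) → 'Q' (after the try/except). Output: WBHQ

Answer: WBHQ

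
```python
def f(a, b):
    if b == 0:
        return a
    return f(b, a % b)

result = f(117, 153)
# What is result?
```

f(117, 153) -> f(153, 117) -> f(117, 36) -> f(36, 9) -> f(9, 0) -> 9

Answer: 9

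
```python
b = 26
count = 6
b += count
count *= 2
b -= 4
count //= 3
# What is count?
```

Trace:
`b = 26` → b = 26
`count = 6` → count = 6
`b += count` → b = 32
`count *= 2` → count = 12
`b -= 4` → b = 28
`count //= 3` → count = 4
So count = 4

Answer: 4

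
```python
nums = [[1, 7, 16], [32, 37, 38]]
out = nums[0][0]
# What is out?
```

Trace:
`nums = [[1, 7, 16], [32, 37, 38]]` → nums = [[1, 7, 16], [32, 37, 38]]
`out = nums[0][0]` → out = 1
So out = 1

Answer: 1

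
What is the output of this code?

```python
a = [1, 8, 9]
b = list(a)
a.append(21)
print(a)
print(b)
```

Key concept: list() constructor creates copy.
Step by step:
`a = [1, 8, 9]` → a = [1, 8, 9]
`b = list(a)` → b = [1, 8, 9]
`a.append(21)` → a = [1, 8, 9, 21]
`print(a)` → prints [1, 8, 9, 21]
`print(b)` → prints [1, 8, 9]

Answer:
[1, 8, 9, 21]
[1, 8, 9]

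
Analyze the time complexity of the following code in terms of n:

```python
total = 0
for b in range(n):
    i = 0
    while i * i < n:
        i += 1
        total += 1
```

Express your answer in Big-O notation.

Each loop level contributes: n × √n. Multiplying the contributions gives O(n√n).

Answer: O(n√n)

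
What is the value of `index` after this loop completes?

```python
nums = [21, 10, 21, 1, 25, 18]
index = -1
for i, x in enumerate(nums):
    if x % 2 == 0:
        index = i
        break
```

First even number index in [21, 10, 21, 1, 25, 18]
`index` takes the values: -1 → 1

Answer: 1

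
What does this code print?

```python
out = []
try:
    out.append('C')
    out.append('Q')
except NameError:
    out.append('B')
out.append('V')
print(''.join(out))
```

Execution trace: 'C' (try body) → 'Q' (try body, no exception) → 'V' (after the try/except). Output: CQV

Answer: CQV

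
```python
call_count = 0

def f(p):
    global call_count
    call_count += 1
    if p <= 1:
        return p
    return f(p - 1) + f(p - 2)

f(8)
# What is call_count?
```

Calls(p) = 1 + Calls(p-1) + Calls(p-2); Calls(0)=Calls(1)=1. For p=8 this gives 67.

Answer: 67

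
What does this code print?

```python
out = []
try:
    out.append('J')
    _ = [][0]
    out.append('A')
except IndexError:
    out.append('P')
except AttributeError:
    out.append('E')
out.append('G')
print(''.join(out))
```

Execution trace: 'J' (try body) → 'P' (except IndexError) → 'G' (after the try/except). Output: JPG

Answer: JPG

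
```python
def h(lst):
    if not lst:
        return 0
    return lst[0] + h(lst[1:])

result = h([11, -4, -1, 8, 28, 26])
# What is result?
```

11 + (-4) + (-1) + 8 + 28 + 26 + 0 = 68

Answer: 68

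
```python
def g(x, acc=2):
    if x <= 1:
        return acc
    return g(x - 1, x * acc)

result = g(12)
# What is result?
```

Accumulator trace (n, acc): (12, 2) -> (11, 24) -> (10, 264) -> (9, 2640) -> (8, 23760) -> (7, 190080) -> (6, 1330560) -> (5, 7983360) -> (4, 39916800) -> (3, 159667200) -> (2, 479001600) -> (1, 958003200) -> return 958003200

Answer: 958003200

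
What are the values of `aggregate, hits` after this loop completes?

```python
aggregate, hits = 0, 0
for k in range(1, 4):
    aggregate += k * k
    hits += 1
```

Sum of squares and count
`aggregate, hits` takes the values: (0, 0) → (1, 0) → (1, 1) → (5, 1) → (5, 2) → (14, 2) → (14, 3)

Answer: 14, 3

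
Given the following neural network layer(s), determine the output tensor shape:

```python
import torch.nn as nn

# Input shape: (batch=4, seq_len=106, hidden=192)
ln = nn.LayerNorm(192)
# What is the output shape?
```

Input: (4, 106, 192) -> Output: (4, 106, 192)

Answer: (4, 106, 192)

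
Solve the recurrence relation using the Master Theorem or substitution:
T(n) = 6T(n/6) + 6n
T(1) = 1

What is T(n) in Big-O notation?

By Master Theorem: a=6, b=6, f(n)=6n. Since log_6(6) = 1 and f(n) = Θ(n^1), Case 2 applies. T(n) = O(n log n).

Answer: O(n log n)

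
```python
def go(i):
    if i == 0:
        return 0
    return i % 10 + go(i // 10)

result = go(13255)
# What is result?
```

Sum of digits of 13255: 5 + 5 + 2 + 3 + 1 = 16

Answer: 16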